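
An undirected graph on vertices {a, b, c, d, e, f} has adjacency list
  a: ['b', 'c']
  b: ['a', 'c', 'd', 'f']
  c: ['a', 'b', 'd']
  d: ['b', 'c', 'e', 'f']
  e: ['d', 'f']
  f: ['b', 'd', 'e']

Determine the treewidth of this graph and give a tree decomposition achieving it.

The largest bag has 3 vertices, giving width 2; this decomposition certifies tw(G) ≤ 2. For the lower bound, the 3 vertices {b, c, d} are pairwise adjacent, and any tree decomposition puts a clique entirely inside one bag — forcing width ≥ 2. Combining the bounds, tw(G) = 2.

Treewidth 2.
One such decomposition:
Bags: B1 = {d, e, f}  B2 = {b, d, f}  B3 = {b, c, d}  B4 = {a, b, c}
Tree: B1–B2, B2–B3, B3–B4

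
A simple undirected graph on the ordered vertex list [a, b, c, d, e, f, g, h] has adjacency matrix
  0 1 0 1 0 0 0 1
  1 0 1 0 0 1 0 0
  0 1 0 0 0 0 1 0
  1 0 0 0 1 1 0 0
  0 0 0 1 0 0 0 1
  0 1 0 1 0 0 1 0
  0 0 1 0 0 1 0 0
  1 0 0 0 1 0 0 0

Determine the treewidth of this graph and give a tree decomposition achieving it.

The largest bag has 3 vertices, giving width 2; this decomposition certifies tw(G) ≤ 2. Since c–g–f–b–c is a cycle in G, G is not acyclic. Forests are exactly the graphs of treewidth ≤ 1, so tw(G) ≥ 2. Therefore the treewidth is 2.

Treewidth 2.
One optimal decomposition is:
Bags: B1 = {b, c, g}  B2 = {b, f, g}  B3 = {a, b, f}  B4 = {a, d, f}  B5 = {a, d, h}  B6 = {d, e, h}
Tree: B1–B2, B2–B3, B3–B4, B4–B5, B5–B6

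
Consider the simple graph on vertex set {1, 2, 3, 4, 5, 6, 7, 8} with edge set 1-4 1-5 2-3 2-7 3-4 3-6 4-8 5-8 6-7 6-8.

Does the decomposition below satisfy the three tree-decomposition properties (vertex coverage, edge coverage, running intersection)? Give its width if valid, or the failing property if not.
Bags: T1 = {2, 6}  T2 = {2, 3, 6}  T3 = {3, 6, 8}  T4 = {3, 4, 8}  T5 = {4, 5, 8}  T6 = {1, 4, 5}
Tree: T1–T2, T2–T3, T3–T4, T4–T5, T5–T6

A tree decomposition must satisfy three properties: every vertex lies in some bag; for every edge, both endpoints lie together in some bag; and for every vertex, the bags containing it form a connected subtree. Here vertex 7 appears in no bag, so the decomposition is invalid.

No — vertex 7 appears in no bag.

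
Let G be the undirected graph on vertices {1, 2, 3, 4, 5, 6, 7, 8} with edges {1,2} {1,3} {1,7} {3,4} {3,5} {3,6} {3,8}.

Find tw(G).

1

A width-1 tree decomposition is:
Bags: B1 = {3, 8}  B2 = {3, 4}  B3 = {1, 3}  B4 = {1, 2}  B5 = {3, 6}  B6 = {3, 5}  B7 = {1, 7}
Tree: B1–B2, B1–B3, B3–B4, B3–B5, B1–B6, B4–B7
Each bag holds 2 vertices, so the decomposition has width 1, which upper-bounds the treewidth. Since G has at least one edge (e.g. 8–3), it is not an edgeless graph, so tw(G) ≥ 1. Hence tw(G) = 1 exactly.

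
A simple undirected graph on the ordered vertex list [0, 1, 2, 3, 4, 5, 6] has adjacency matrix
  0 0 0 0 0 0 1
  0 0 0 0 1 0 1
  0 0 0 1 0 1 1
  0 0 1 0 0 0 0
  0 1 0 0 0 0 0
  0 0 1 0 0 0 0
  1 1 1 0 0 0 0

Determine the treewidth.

A width-1 tree decomposition is:
Bags: B1 = {1, 6}  B2 = {1, 4}  B3 = {2, 6}  B4 = {2, 5}  B5 = {2, 3}  B6 = {0, 6}
Tree: B1–B2, B1–B3, B3–B4, B3–B5, B1–B6
Every bag has size at most 2, so the width is 2 − 1 = 1 and tw(G) ≤ 1. Any graph with an edge has treewidth ≥ 1, and G has the edge 1–6. Combining the bounds, tw(G) = 1.

1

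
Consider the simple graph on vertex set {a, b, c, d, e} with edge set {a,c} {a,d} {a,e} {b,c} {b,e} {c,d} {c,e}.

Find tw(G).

A width-2 tree decomposition is:
Bags: B1 = {a, c, d}  B2 = {a, c, e}  B3 = {b, c, e}
Tree: B1–B2, B2–B3
Each bag holds 3 vertices, so the decomposition has width 2, which upper-bounds the treewidth. Conversely, {a, c, d} is a clique of size 3, and the vertices of any clique must share a bag in every tree decomposition; so some bag has ≥ 3 vertices and tw(G) ≥ 2. The upper and lower bounds meet at 2, so that is the treewidth.

2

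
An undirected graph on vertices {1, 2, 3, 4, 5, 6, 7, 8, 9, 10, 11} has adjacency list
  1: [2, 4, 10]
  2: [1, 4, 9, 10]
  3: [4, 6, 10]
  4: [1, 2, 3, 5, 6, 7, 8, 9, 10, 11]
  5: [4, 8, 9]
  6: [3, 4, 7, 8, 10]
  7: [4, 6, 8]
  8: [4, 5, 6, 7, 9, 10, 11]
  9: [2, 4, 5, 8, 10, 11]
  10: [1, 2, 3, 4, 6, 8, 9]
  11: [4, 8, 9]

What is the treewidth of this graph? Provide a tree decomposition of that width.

Treewidth 3.
One such decomposition:
Bags: B1 = {2, 4, 9, 10}  B2 = {1, 2, 4, 10}  B3 = {4, 8, 9, 10}  B4 = {4, 6, 8, 10}  B5 = {4, 6, 7, 8}  B6 = {4, 8, 9, 11}  B7 = {3, 4, 6, 10}  B8 = {4, 5, 8, 9}
Tree: B1–B2, B1–B3, B3–B4, B4–B5, B3–B6, B4–B7, B3–B8

Every bag has size at most 4, so the width is 4 − 1 = 3 and tw(G) ≤ 3. For the lower bound, the 4 vertices {4, 8, 9, 10} are pairwise adjacent, and any tree decomposition puts a clique entirely inside one bag — forcing width ≥ 3. Combining the bounds, tw(G) = 3.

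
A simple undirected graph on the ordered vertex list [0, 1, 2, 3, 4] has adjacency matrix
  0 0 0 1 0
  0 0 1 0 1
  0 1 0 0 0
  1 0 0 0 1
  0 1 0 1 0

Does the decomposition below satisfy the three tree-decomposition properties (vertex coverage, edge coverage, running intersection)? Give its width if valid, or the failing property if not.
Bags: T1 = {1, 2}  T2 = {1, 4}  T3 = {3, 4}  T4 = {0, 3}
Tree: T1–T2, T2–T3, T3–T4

Yes; width 1.

Every vertex of G appears in some bag (union = {0, 1, 2, 3, 4}); every edge is covered by a bag; and for each vertex v the set of bags containing v is connected in the bag tree. The decomposition is therefore valid. The largest bag has 2 vertices, so the width is 1.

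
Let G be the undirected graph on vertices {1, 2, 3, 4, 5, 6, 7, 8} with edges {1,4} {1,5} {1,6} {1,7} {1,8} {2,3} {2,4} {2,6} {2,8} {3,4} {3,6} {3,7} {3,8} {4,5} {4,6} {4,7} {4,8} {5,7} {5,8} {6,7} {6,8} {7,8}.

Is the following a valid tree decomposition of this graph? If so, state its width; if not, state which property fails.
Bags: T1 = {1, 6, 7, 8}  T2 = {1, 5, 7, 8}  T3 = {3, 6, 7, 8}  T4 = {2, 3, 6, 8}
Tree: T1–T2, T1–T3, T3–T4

No — vertex 4 appears in no bag.

A tree decomposition must satisfy three properties: every vertex lies in some bag; for every edge, both endpoints lie together in some bag; and for every vertex, the bags containing it form a connected subtree. Here vertex 4 appears in no bag, so the decomposition is invalid.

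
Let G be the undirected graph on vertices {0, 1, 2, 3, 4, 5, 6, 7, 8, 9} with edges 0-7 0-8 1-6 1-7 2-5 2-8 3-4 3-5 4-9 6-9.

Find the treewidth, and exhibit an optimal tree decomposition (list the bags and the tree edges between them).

Treewidth 2.
Bags: B1 = {0, 2, 8}  B2 = {0, 2, 5}  B3 = {0, 3, 5}  B4 = {0, 3, 4}  B5 = {0, 4, 9}  B6 = {0, 6, 9}  B7 = {0, 1, 6}  B8 = {0, 1, 7}
Tree: B1–B2, B2–B3, B3–B4, B4–B5, B5–B6, B6–B7, B7–B8

The largest bag has 3 vertices, giving width 2; this decomposition certifies tw(G) ≤ 2. Since 0–8–2–5–3–4–9–6–1–7–0 is a cycle in G, G is not acyclic. Forests are exactly the graphs of treewidth ≤ 1, so tw(G) ≥ 2. Combining the bounds, tw(G) = 2.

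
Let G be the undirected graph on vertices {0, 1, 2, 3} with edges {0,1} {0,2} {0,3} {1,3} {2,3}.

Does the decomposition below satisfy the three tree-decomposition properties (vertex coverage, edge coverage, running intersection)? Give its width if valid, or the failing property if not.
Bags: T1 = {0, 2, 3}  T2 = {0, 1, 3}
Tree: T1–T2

Yes; width 2.

Vertex coverage: the bags together contain {0, 1, 2, 3}, the full vertex set. Edge coverage: each edge of G has both endpoints in at least one bag. Running intersection: for every vertex, the bags containing it form a connected subtree. All three properties hold, so this is a valid tree decomposition of width max|bag| − 1 = 2, and hence tw(G) ≤ 2.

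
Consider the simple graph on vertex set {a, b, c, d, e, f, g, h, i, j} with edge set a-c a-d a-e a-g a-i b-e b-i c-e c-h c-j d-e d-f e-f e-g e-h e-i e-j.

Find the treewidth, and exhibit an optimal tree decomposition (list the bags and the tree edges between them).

The largest bag has 3 vertices, giving width 2; this decomposition certifies tw(G) ≤ 2. On the other hand G contains the 3-clique {d, e, f}. A clique must lie in a single bag of any decomposition, so no decomposition can have width below 2. Hence tw(G) = 2 exactly.

Treewidth 2.
One optimal decomposition is:
Bags: B1 = {a, e, i}  B2 = {a, c, e}  B3 = {b, e, i}  B4 = {c, e, j}  B5 = {a, e, g}  B6 = {a, d, e}  B7 = {d, e, f}  B8 = {c, e, h}
Tree: B1–B2, B1–B3, B2–B4, B2–B5, B5–B6, B6–B7, B4–B8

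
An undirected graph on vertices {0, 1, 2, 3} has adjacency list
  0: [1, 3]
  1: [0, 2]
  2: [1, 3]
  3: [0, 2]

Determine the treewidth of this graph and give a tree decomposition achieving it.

The largest bag has 3 vertices, giving width 2; this decomposition certifies tw(G) ≤ 2. The edges 0–3–2–1–0 form a cycle, so G is not a tree and its treewidth is at least 2. Combining the bounds, tw(G) = 2.

Treewidth 2.
One such decomposition:
Bags: B1 = {0, 2, 3}  B2 = {0, 1, 2}
Tree: B1–B2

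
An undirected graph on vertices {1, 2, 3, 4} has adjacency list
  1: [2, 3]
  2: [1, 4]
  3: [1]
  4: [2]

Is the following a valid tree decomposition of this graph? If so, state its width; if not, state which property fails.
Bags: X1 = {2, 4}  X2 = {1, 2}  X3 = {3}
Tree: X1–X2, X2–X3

No — edge (1,3) lies in no bag.

A tree decomposition must satisfy three properties: every vertex lies in some bag; for every edge, both endpoints lie together in some bag; and for every vertex, the bags containing it form a connected subtree. Here edge (1,3) lies in no bag, so the decomposition is invalid.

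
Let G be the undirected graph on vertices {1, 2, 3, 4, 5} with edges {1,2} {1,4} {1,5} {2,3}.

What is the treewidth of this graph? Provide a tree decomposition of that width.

Treewidth 1.
One such decomposition:
Bags: B1 = {1, 4}  B2 = {1, 2}  B3 = {2, 3}  B4 = {1, 5}
Tree: B1–B2, B2–B3, B1–B4

Each bag holds 2 vertices, so the decomposition has width 1, which upper-bounds the treewidth. Any graph with an edge has treewidth ≥ 1, and G has the edge 1–4. Combining the bounds, tw(G) = 1.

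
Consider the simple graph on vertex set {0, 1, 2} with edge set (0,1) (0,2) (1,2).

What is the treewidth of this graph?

A width-2 tree decomposition is:
Bags: B1 = {0, 1, 2}
Tree: (single bag)
A single bag containing all 3 vertices is trivially a valid decomposition of width 2. Conversely, {0, 1, 2} is a clique of size 3, and the vertices of any clique must share a bag in every tree decomposition; so some bag has ≥ 3 vertices and tw(G) ≥ 2. Therefore the treewidth is 2.

2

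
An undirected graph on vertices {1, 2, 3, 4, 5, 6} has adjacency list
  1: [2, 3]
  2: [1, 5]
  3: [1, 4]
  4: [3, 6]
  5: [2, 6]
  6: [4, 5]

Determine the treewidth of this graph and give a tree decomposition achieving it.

The largest bag has 3 vertices, giving width 2; this decomposition certifies tw(G) ≤ 2. For the lower bound, G contains the cycle 3–1–2–5–6–4–3, so G is not a forest; only forests have treewidth ≤ 1, hence tw(G) ≥ 2. Therefore the treewidth is 2.

Treewidth 2.
Bags: B1 = {1, 2, 3}  B2 = {2, 3, 5}  B3 = {3, 5, 6}  B4 = {3, 4, 6}
Tree: B1–B2, B2–B3, B3–B4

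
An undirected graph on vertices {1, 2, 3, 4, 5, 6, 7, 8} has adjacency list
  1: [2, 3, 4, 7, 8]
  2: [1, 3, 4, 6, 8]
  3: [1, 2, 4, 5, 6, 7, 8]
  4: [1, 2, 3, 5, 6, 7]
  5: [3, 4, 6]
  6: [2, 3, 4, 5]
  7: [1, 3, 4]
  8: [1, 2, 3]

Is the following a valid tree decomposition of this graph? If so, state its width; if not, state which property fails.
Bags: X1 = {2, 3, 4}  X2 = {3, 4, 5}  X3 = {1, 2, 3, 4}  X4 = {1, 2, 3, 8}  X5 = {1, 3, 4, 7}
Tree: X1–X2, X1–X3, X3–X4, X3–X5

A tree decomposition must satisfy three properties: every vertex lies in some bag; for every edge, both endpoints lie together in some bag; and for every vertex, the bags containing it form a connected subtree. Here vertex 6 appears in no bag, so the decomposition is invalid.

No — vertex 6 appears in no bag.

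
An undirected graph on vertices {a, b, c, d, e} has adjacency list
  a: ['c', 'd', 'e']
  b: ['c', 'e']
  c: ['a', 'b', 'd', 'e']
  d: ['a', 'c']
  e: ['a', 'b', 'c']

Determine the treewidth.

A width-2 tree decomposition is:
Bags: B1 = {b, c, e}  B2 = {a, c, e}  B3 = {a, c, d}
Tree: B1–B2, B2–B3
Each bag holds 3 vertices, so the decomposition has width 2, which upper-bounds the treewidth. For the lower bound, the 3 vertices {a, c, d} are pairwise adjacent, and any tree decomposition puts a clique entirely inside one bag — forcing width ≥ 2. Therefore the treewidth is 2.

2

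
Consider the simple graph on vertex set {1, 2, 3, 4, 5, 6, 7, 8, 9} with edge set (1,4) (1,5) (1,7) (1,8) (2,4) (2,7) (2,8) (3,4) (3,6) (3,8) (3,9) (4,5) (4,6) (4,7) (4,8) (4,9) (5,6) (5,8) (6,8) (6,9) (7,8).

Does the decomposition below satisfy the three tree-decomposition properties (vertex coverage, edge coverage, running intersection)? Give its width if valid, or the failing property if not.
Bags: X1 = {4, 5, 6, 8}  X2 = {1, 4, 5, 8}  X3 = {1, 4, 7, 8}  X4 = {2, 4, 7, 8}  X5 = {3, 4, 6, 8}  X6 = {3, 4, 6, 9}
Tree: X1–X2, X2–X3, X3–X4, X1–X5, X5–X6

Checking the three conditions: (i) the bags cover all of {1, 2, 3, 4, 5, 6, 7, 8, 9}; (ii) for each edge, some bag contains both endpoints; (iii) the bags containing any fixed vertex form a subtree. All hold, so the decomposition is valid with width 4 − 1 = 3.

Yes; width 3.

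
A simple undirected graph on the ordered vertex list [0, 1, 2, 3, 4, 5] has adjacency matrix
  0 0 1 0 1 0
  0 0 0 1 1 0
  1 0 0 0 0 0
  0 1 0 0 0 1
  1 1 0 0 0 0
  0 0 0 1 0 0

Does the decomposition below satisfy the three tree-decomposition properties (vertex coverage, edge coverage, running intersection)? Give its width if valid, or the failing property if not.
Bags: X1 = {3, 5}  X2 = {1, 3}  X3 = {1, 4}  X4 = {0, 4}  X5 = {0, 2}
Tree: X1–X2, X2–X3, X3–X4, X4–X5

Yes; width 1.

Checking the three conditions: (i) the bags cover all of {0, 1, 2, 3, 4, 5}; (ii) for each edge, some bag contains both endpoints; (iii) the bags containing any fixed vertex form a subtree. All hold, so the decomposition is valid with width 2 − 1 = 1.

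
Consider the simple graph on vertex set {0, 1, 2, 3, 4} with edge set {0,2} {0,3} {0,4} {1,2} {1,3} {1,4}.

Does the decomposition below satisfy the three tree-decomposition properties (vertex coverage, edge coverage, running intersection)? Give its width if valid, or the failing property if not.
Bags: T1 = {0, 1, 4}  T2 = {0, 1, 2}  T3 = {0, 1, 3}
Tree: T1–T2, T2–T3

Every vertex of G appears in some bag (union = {0, 1, 2, 3, 4}); every edge is covered by a bag; and for each vertex v the set of bags containing v is connected in the bag tree. The decomposition is therefore valid. The largest bag has 3 vertices, so the width is 2.

Yes; width 2.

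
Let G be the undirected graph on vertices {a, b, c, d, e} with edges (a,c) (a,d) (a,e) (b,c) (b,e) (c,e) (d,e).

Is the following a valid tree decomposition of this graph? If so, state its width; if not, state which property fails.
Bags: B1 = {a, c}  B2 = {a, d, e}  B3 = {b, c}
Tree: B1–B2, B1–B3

No — edge (e,c) lies in no bag.

A tree decomposition must satisfy three properties: every vertex lies in some bag; for every edge, both endpoints lie together in some bag; and for every vertex, the bags containing it form a connected subtree. Here edge (e,c) lies in no bag, so the decomposition is invalid.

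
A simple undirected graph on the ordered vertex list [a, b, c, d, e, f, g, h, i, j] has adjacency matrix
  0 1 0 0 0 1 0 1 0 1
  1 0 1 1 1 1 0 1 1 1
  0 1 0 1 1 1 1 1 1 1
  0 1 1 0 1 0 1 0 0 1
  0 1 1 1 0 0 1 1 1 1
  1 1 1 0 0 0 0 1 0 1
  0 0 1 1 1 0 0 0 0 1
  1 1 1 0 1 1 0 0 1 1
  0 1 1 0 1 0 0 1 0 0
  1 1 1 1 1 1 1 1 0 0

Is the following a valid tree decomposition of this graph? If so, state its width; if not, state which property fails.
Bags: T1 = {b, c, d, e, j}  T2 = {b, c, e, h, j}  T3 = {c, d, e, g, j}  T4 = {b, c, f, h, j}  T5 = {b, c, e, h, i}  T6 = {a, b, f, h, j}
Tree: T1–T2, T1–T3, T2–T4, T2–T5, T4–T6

Checking the three conditions: (i) the bags cover all of {a, b, c, d, e, f, g, h, i, j}; (ii) for each edge, some bag contains both endpoints; (iii) the bags containing any fixed vertex form a subtree. All hold, so the decomposition is valid with width 5 − 1 = 4.

Yes; width 4.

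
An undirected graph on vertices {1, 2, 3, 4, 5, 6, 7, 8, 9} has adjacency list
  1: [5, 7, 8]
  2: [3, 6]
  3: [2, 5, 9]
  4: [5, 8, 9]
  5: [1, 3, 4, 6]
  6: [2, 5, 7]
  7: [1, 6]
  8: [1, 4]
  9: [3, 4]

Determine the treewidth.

A width-3 tree decomposition is:
Bags: B1 = {1, 6, 7, 8}  B2 = {1, 5, 6, 8}  B3 = {4, 5, 6, 8}  B4 = {2, 4, 5, 6}  B5 = {2, 3, 4, 5}  B6 = {2, 3, 4, 9}
Tree: B1–B2, B2–B3, B3–B4, B4–B5, B5–B6
Every bag has size at most 4, so the width is 4 − 1 = 3 and tw(G) ≤ 3. For the lower bound: the 4 vertex sets {1,7,8}, {6}, {5}, {2,3,4,9} are disjoint, each induces a connected subgraph, and every pair is joined by at least one edge of G. Contracting each set to a single vertex therefore yields K_{4} as a minor, and since treewidth is minor-monotone, tw(G) ≥ tw(K_{4}) = 3. Therefore the treewidth is 3.

3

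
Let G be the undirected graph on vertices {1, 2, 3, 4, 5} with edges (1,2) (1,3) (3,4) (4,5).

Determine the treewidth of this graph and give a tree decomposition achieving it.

Each bag holds 2 vertices, so the decomposition has width 1, which upper-bounds the treewidth. Any graph with an edge has treewidth ≥ 1, and G has the edge 5–4. Hence tw(G) = 1 exactly.

Treewidth 1.
Bags: B1 = {4, 5}  B2 = {3, 4}  B3 = {1, 3}  B4 = {1, 2}
Tree: B1–B2, B2–B3, B3–B4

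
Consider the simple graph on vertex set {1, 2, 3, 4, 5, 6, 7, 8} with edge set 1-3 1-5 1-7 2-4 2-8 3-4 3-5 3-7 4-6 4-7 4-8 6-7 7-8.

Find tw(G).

2

A width-2 tree decomposition is:
Bags: B1 = {1, 3, 7}  B2 = {3, 4, 7}  B3 = {4, 7, 8}  B4 = {1, 3, 5}  B5 = {2, 4, 8}  B6 = {4, 6, 7}
Tree: B1–B2, B2–B3, B1–B4, B3–B5, B2–B6
Every bag has size at most 3, so the width is 3 − 1 = 2 and tw(G) ≤ 2. On the other hand G contains the 3-clique {1, 3, 5}. A clique must lie in a single bag of any decomposition, so no decomposition can have width below 2. Therefore the treewidth is 2.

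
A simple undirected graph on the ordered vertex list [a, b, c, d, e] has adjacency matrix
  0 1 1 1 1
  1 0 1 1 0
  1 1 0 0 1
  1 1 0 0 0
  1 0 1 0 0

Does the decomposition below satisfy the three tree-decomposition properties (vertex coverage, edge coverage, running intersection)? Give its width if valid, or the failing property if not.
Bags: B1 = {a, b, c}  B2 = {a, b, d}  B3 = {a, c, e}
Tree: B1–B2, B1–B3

Yes; width 2.

Checking the three conditions: (i) the bags cover all of {a, b, c, d, e}; (ii) for each edge, some bag contains both endpoints; (iii) the bags containing any fixed vertex form a subtree. All hold, so the decomposition is valid with width 3 − 1 = 2.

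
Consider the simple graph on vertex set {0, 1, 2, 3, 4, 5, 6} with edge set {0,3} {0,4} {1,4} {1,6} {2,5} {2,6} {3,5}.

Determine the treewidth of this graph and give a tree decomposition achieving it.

Treewidth 2.
One such decomposition:
Bags: B1 = {0, 3, 5}  B2 = {0, 4, 5}  B3 = {1, 4, 5}  B4 = {1, 5, 6}  B5 = {2, 5, 6}
Tree: B1–B2, B2–B3, B3–B4, B4–B5

Every bag has size at most 3, so the width is 3 − 1 = 2 and tw(G) ≤ 2. For the lower bound, G contains the cycle 5–3–0–4–1–6–2–5, so G is not a forest; only forests have treewidth ≤ 1, hence tw(G) ≥ 2. The upper and lower bounds meet at 2, so that is the treewidth.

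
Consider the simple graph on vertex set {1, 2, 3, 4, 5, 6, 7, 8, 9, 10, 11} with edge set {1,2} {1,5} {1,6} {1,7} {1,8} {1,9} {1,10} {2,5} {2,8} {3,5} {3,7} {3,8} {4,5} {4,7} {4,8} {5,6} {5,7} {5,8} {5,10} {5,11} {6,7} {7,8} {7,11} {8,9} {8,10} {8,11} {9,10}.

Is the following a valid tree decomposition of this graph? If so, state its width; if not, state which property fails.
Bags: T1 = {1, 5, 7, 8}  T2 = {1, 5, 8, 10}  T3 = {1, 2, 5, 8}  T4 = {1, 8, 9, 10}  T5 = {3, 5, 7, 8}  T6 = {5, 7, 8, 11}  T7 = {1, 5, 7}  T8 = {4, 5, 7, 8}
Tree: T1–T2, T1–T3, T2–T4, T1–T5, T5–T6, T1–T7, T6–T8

A tree decomposition must satisfy three properties: every vertex lies in some bag; for every edge, both endpoints lie together in some bag; and for every vertex, the bags containing it form a connected subtree. Here vertex 6 appears in no bag, so the decomposition is invalid.

No — vertex 6 appears in no bag.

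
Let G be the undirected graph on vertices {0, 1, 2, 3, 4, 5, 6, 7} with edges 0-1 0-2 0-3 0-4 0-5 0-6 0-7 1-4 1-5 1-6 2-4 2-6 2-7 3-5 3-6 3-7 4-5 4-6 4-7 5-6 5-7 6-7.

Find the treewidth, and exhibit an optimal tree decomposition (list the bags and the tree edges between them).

Every bag has size at most 5, so the width is 5 − 1 = 4 and tw(G) ≤ 4. Conversely, {0, 3, 5, 6, 7} is a clique of size 5, and the vertices of any clique must share a bag in every tree decomposition; so some bag has ≥ 5 vertices and tw(G) ≥ 4. The upper and lower bounds meet at 4, so that is the treewidth.

Treewidth 4.
One such decomposition:
Bags: B1 = {0, 4, 5, 6, 7}  B2 = {0, 3, 5, 6, 7}  B3 = {0, 1, 4, 5, 6}  B4 = {0, 2, 4, 6, 7}
Tree: B1–B2, B1–B3, B1–B4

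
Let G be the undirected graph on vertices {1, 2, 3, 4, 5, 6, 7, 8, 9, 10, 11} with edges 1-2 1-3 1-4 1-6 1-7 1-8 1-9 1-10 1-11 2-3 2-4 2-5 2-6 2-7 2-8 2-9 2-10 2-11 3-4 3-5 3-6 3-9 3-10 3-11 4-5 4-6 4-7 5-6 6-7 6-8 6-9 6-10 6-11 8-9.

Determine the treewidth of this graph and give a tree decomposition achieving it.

Treewidth 4.
Bags: B1 = {1, 2, 3, 4, 6}  B2 = {1, 2, 3, 6, 11}  B3 = {2, 3, 4, 5, 6}  B4 = {1, 2, 4, 6, 7}  B5 = {1, 2, 3, 6, 9}  B6 = {1, 2, 6, 8, 9}  B7 = {1, 2, 3, 6, 10}
Tree: B1–B2, B1–B3, B1–B4, B2–B5, B5–B6, B2–B7

The largest bag has 5 vertices, giving width 4; this decomposition certifies tw(G) ≤ 4. On the other hand G contains the 5-clique {1, 2, 6, 8, 9}. A clique must lie in a single bag of any decomposition, so no decomposition can have width below 4. Hence tw(G) = 4 exactly.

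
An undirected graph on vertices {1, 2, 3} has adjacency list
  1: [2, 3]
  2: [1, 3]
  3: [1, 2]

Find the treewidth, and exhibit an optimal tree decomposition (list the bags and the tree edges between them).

A single bag containing all 3 vertices is trivially a valid decomposition of width 2. On the other hand G contains the 3-clique {1, 2, 3}. A clique must lie in a single bag of any decomposition, so no decomposition can have width below 2. Hence tw(G) = 2 exactly.

Treewidth 2.
One optimal decomposition is:
Bags: B1 = {1, 2, 3}
Tree: (single bag)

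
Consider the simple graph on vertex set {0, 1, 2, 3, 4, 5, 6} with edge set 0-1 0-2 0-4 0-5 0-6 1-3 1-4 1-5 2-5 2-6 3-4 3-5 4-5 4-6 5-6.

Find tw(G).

A width-3 tree decomposition is:
Bags: B1 = {0, 1, 4, 5}  B2 = {0, 4, 5, 6}  B3 = {1, 3, 4, 5}  B4 = {0, 2, 5, 6}
Tree: B1–B2, B1–B3, B2–B4
The largest bag has 4 vertices, giving width 3; this decomposition certifies tw(G) ≤ 3. Conversely, {0, 2, 5, 6} is a clique of size 4, and the vertices of any clique must share a bag in every tree decomposition; so some bag has ≥ 4 vertices and tw(G) ≥ 3. Combining the bounds, tw(G) = 3.

3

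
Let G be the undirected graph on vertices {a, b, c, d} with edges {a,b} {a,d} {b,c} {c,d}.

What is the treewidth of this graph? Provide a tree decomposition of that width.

Each bag holds 3 vertices, so the decomposition has width 2, which upper-bounds the treewidth. Since c–b–a–d–c is a cycle in G, G is not acyclic. Forests are exactly the graphs of treewidth ≤ 1, so tw(G) ≥ 2. Therefore the treewidth is 2.

Treewidth 2.
One optimal decomposition is:
Bags: B1 = {a, b, c}  B2 = {a, c, d}
Tree: B1–B2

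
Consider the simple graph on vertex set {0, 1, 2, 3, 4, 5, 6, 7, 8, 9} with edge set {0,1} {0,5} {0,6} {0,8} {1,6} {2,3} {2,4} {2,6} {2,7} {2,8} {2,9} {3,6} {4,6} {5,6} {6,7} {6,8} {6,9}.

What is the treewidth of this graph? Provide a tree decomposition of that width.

Every bag has size at most 3, so the width is 3 − 1 = 2 and tw(G) ≤ 2. Conversely, {0, 6, 8} is a clique of size 3, and the vertices of any clique must share a bag in every tree decomposition; so some bag has ≥ 3 vertices and tw(G) ≥ 2. Hence tw(G) = 2 exactly.

Treewidth 2.
One optimal decomposition is:
Bags: B1 = {2, 6, 8}  B2 = {2, 4, 6}  B3 = {2, 3, 6}  B4 = {0, 6, 8}  B5 = {2, 6, 7}  B6 = {0, 5, 6}  B7 = {2, 6, 9}  B8 = {0, 1, 6}
Tree: B1–B2, B2–B3, B1–B4, B1–B5, B4–B6, B2–B7, B4–B8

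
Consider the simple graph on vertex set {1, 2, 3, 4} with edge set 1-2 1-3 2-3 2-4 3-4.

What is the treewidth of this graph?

2

A width-2 tree decomposition is:
Bags: B1 = {1, 2, 3}  B2 = {2, 3, 4}
Tree: B1–B2
Each bag holds 3 vertices, so the decomposition has width 2, which upper-bounds the treewidth. Conversely, {1, 2, 3} is a clique of size 3, and the vertices of any clique must share a bag in every tree decomposition; so some bag has ≥ 3 vertices and tw(G) ≥ 2. Therefore the treewidth is 2.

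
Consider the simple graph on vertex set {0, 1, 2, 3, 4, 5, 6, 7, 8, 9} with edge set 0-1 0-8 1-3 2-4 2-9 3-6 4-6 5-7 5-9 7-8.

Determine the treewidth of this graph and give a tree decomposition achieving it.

The largest bag has 3 vertices, giving width 2; this decomposition certifies tw(G) ≤ 2. The edges 1–0–8–7–5–9–2–4–6–3–1 form a cycle, so G is not a tree and its treewidth is at least 2. Hence tw(G) = 2 exactly.

Treewidth 2.
Bags: B1 = {0, 1, 8}  B2 = {1, 7, 8}  B3 = {1, 5, 7}  B4 = {1, 5, 9}  B5 = {1, 2, 9}  B6 = {1, 2, 4}  B7 = {1, 4, 6}  B8 = {1, 3, 6}
Tree: B1–B2, B2–B3, B3–B4, B4–B5, B5–B6, B6–B7, B7–B8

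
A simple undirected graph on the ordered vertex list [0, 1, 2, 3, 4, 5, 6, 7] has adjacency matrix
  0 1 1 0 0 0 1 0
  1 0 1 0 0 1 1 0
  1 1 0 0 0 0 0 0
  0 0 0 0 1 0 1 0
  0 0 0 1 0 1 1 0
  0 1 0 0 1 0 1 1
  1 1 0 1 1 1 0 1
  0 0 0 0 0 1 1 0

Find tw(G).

A width-2 tree decomposition is:
Bags: B1 = {5, 6, 7}  B2 = {4, 5, 6}  B3 = {1, 5, 6}  B4 = {3, 4, 6}  B5 = {0, 1, 6}  B6 = {0, 1, 2}
Tree: B1–B2, B1–B3, B2–B4, B3–B5, B5–B6
Each bag holds 3 vertices, so the decomposition has width 2, which upper-bounds the treewidth. Conversely, {0, 1, 2} is a clique of size 3, and the vertices of any clique must share a bag in every tree decomposition; so some bag has ≥ 3 vertices and tw(G) ≥ 2. Therefore the treewidth is 2.

2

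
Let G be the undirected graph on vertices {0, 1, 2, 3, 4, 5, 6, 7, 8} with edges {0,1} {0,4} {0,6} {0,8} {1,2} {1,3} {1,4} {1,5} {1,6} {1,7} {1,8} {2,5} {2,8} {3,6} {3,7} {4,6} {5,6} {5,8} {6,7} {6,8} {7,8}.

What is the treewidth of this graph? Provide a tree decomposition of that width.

The largest bag has 4 vertices, giving width 3; this decomposition certifies tw(G) ≤ 3. Conversely, {1, 2, 5, 8} is a clique of size 4, and the vertices of any clique must share a bag in every tree decomposition; so some bag has ≥ 4 vertices and tw(G) ≥ 3. The upper and lower bounds meet at 3, so that is the treewidth.

Treewidth 3.
Bags: B1 = {0, 1, 6, 8}  B2 = {1, 6, 7, 8}  B3 = {0, 1, 4, 6}  B4 = {1, 3, 6, 7}  B5 = {1, 5, 6, 8}  B6 = {1, 2, 5, 8}
Tree: B1–B2, B1–B3, B2–B4, B2–B5, B5–B6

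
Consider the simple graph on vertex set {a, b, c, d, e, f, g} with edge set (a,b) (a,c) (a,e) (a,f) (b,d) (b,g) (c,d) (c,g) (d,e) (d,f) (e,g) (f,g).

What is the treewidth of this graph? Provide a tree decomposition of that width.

Treewidth 3.
One optimal decomposition is:
Bags: B1 = {a, b, d, g}  B2 = {a, c, d, g}  B3 = {a, d, e, g}  B4 = {a, d, f, g}
Tree: B1–B2, B2–B3, B3–B4

Each bag holds 4 vertices, so the decomposition has width 3, which upper-bounds the treewidth. For the lower bound: the 4 vertex sets {b,g}, {a,c}, {d}, {e} are disjoint, each induces a connected subgraph, and every pair is joined by at least one edge of G. Contracting each set to a single vertex therefore yields K_{4} as a minor, and since treewidth is minor-monotone, tw(G) ≥ tw(K_{4}) = 3. The upper and lower bounds meet at 3, so that is the treewidth.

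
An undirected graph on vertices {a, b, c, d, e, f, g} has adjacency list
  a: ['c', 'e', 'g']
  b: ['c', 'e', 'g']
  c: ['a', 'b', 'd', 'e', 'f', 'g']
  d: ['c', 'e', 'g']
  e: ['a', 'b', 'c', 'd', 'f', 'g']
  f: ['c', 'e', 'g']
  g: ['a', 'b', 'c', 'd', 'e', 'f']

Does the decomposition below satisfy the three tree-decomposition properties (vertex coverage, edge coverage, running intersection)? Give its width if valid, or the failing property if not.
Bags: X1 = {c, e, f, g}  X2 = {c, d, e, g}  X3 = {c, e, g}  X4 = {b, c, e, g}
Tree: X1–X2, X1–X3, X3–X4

No — vertex a appears in no bag.

A tree decomposition must satisfy three properties: every vertex lies in some bag; for every edge, both endpoints lie together in some bag; and for every vertex, the bags containing it form a connected subtree. Here vertex a appears in no bag, so the decomposition is invalid.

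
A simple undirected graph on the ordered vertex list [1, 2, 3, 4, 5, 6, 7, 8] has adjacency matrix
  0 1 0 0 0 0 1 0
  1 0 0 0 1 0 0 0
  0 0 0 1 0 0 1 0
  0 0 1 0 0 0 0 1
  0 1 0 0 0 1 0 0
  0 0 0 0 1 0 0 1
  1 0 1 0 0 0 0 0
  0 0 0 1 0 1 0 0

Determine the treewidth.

A width-2 tree decomposition is:
Bags: B1 = {1, 2, 5}  B2 = {1, 5, 7}  B3 = {3, 5, 7}  B4 = {3, 4, 5}  B5 = {4, 5, 8}  B6 = {5, 6, 8}
Tree: B1–B2, B2–B3, B3–B4, B4–B5, B5–B6
The largest bag has 3 vertices, giving width 2; this decomposition certifies tw(G) ≤ 2. Since 5–2–1–7–3–4–8–6–5 is a cycle in G, G is not acyclic. Forests are exactly the graphs of treewidth ≤ 1, so tw(G) ≥ 2. Therefore the treewidth is 2.

2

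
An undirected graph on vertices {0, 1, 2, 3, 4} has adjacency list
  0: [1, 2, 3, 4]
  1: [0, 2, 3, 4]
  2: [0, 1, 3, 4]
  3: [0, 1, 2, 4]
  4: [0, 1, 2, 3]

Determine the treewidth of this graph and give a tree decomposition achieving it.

Treewidth 4.
Bags: B1 = {0, 1, 2, 3, 4}
Tree: (single bag)

A single bag containing all 5 vertices is trivially a valid decomposition of width 4. On the other hand G contains the 5-clique {0, 1, 2, 3, 4}. A clique must lie in a single bag of any decomposition, so no decomposition can have width below 4. Combining the bounds, tw(G) = 4.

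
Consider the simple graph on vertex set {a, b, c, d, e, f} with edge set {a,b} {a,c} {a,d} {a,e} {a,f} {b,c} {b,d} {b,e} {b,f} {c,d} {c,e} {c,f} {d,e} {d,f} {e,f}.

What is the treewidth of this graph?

5

A width-5 tree decomposition is:
Bags: B1 = {a, b, c, d, e, f}
Tree: (single bag)
With just one bag of size 6, the width is 6 − 1 = 5, so tw(G) ≤ 5. On the other hand G contains the 6-clique {a, b, c, d, e, f}. A clique must lie in a single bag of any decomposition, so no decomposition can have width below 5. Hence tw(G) = 5 exactly.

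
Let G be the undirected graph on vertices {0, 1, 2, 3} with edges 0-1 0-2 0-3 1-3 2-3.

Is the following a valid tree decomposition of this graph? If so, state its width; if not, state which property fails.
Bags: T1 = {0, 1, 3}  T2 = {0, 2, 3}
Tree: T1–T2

Every vertex of G appears in some bag (union = {0, 1, 2, 3}); every edge is covered by a bag; and for each vertex v the set of bags containing v is connected in the bag tree. The decomposition is therefore valid. The largest bag has 3 vertices, so the width is 2.

Yes; width 2.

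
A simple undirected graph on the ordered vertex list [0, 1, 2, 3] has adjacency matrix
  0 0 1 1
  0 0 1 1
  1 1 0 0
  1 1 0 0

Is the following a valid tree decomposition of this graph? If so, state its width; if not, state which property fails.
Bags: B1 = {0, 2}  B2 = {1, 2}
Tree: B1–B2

A tree decomposition must satisfy three properties: every vertex lies in some bag; for every edge, both endpoints lie together in some bag; and for every vertex, the bags containing it form a connected subtree. Here vertex 3 appears in no bag, so the decomposition is invalid.

No — vertex 3 appears in no bag.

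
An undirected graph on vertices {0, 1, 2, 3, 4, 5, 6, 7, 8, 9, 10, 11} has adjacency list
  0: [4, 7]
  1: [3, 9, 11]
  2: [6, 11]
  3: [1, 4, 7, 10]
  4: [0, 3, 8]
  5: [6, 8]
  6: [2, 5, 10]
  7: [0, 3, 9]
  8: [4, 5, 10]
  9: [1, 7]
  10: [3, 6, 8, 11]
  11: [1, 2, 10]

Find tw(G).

3

A width-3 tree decomposition is:
Bags: B1 = {0, 1, 7, 9}  B2 = {0, 1, 3, 7}  B3 = {0, 1, 3, 4}  B4 = {1, 3, 4, 11}  B5 = {3, 4, 10, 11}  B6 = {4, 8, 10, 11}  B7 = {2, 8, 10, 11}  B8 = {2, 6, 8, 10}  B9 = {2, 5, 6, 8}
Tree: B1–B2, B2–B3, B3–B4, B4–B5, B5–B6, B6–B7, B7–B8, B8–B9
The largest bag has 4 vertices, giving width 3; this decomposition certifies tw(G) ≤ 3. For the lower bound: the 4 vertex sets {0,7,9}, {1}, {3}, {4,8,10,11} are disjoint, each induces a connected subgraph, and every pair is joined by at least one edge of G. Contracting each set to a single vertex therefore yields K_{4} as a minor, and since treewidth is minor-monotone, tw(G) ≥ tw(K_{4}) = 3. Therefore the treewidth is 3.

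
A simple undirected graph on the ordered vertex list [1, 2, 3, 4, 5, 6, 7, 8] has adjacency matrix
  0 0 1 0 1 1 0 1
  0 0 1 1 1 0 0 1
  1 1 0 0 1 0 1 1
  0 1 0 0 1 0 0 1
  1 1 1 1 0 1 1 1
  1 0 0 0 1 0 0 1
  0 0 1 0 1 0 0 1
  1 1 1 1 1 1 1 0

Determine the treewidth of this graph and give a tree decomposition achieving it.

Treewidth 3.
One such decomposition:
Bags: B1 = {1, 3, 5, 8}  B2 = {3, 5, 7, 8}  B3 = {2, 3, 5, 8}  B4 = {2, 4, 5, 8}  B5 = {1, 5, 6, 8}
Tree: B1–B2, B2–B3, B3–B4, B1–B5

The largest bag has 4 vertices, giving width 3; this decomposition certifies tw(G) ≤ 3. Conversely, {1, 3, 5, 8} is a clique of size 4, and the vertices of any clique must share a bag in every tree decomposition; so some bag has ≥ 4 vertices and tw(G) ≥ 3. The upper and lower bounds meet at 3, so that is the treewidth.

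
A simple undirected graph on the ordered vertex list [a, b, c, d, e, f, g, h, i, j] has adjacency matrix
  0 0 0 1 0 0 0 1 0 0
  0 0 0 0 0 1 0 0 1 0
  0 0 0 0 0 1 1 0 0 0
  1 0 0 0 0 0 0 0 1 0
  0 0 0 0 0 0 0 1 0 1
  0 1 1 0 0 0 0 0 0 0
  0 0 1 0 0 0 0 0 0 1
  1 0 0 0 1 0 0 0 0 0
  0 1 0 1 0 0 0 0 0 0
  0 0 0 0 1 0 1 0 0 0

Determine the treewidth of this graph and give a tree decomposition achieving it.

Treewidth 2.
One optimal decomposition is:
Bags: B1 = {e, g, j}  B2 = {e, g, h}  B3 = {a, g, h}  B4 = {a, d, g}  B5 = {d, g, i}  B6 = {b, g, i}  B7 = {b, f, g}  B8 = {c, f, g}
Tree: B1–B2, B2–B3, B3–B4, B4–B5, B5–B6, B6–B7, B7–B8

The largest bag has 3 vertices, giving width 2; this decomposition certifies tw(G) ≤ 2. Since g–j–e–h–a–d–i–b–f–c–g is a cycle in G, G is not acyclic. Forests are exactly the graphs of treewidth ≤ 1, so tw(G) ≥ 2. Combining the bounds, tw(G) = 2.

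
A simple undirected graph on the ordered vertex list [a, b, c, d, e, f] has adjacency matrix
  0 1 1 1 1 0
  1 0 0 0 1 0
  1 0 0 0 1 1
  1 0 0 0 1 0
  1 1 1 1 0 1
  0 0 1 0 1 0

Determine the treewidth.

A width-2 tree decomposition is:
Bags: B1 = {a, b, e}  B2 = {a, c, e}  B3 = {c, e, f}  B4 = {a, d, e}
Tree: B1–B2, B2–B3, B1–B4
Every bag has size at most 3, so the width is 3 − 1 = 2 and tw(G) ≤ 2. For the lower bound, the 3 vertices {a, d, e} are pairwise adjacent, and any tree decomposition puts a clique entirely inside one bag — forcing width ≥ 2. The upper and lower bounds meet at 2, so that is the treewidth.

2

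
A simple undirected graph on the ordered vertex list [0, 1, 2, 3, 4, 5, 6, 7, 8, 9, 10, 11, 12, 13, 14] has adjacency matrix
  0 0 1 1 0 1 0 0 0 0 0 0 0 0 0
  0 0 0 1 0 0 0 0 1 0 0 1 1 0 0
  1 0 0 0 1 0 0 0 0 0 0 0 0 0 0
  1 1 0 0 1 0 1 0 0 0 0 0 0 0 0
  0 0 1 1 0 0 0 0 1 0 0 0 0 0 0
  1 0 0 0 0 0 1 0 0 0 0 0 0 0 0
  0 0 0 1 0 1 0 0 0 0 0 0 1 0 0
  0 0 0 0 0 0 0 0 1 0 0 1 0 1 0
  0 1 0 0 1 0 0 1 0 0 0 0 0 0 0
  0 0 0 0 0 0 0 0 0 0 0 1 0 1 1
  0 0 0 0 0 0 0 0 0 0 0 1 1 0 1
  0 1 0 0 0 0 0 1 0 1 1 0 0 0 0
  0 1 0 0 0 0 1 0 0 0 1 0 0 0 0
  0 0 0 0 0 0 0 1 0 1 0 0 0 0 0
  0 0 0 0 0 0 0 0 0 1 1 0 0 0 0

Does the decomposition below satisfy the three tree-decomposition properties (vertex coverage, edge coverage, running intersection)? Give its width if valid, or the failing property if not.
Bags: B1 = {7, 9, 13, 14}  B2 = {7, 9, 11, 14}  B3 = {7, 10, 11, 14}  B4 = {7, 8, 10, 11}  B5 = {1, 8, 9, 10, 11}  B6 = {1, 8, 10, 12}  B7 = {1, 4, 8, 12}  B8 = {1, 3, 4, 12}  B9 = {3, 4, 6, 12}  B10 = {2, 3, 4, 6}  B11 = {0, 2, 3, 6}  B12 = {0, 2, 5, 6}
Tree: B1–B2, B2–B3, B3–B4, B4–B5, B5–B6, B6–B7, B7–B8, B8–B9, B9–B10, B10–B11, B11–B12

A tree decomposition must satisfy three properties: every vertex lies in some bag; for every edge, both endpoints lie together in some bag; and for every vertex, the bags containing it form a connected subtree. Here bags containing vertex 9 are not connected in the tree, so the decomposition is invalid.

No — bags containing vertex 9 are not connected in the tree.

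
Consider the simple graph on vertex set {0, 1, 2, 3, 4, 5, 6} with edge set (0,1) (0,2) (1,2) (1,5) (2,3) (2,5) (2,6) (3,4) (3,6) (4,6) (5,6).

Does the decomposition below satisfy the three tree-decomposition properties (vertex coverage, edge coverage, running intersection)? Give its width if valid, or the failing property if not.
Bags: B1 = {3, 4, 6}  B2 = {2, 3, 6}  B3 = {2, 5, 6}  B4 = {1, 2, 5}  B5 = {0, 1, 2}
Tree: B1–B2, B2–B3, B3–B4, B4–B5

Every vertex of G appears in some bag (union = {0, 1, 2, 3, 4, 5, 6}); every edge is covered by a bag; and for each vertex v the set of bags containing v is connected in the bag tree. The decomposition is therefore valid. The largest bag has 3 vertices, so the width is 2.

Yes; width 2.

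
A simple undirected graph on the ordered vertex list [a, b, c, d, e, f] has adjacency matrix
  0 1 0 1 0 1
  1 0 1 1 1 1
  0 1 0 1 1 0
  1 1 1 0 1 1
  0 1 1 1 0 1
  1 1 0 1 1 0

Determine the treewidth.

A width-3 tree decomposition is:
Bags: B1 = {b, d, e, f}  B2 = {b, c, d, e}  B3 = {a, b, d, f}
Tree: B1–B2, B1–B3
Every bag has size at most 4, so the width is 4 − 1 = 3 and tw(G) ≤ 3. For the lower bound, the 4 vertices {b, c, d, e} are pairwise adjacent, and any tree decomposition puts a clique entirely inside one bag — forcing width ≥ 3. Therefore the treewidth is 3.

3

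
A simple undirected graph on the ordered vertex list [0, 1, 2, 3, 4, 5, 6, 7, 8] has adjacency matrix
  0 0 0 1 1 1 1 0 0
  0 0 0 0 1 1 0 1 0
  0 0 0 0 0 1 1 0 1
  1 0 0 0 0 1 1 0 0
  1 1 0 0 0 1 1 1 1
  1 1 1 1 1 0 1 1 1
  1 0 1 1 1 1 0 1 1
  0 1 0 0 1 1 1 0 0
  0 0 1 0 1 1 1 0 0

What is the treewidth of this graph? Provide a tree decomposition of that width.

Treewidth 3.
One optimal decomposition is:
Bags: B1 = {0, 4, 5, 6}  B2 = {4, 5, 6, 8}  B3 = {4, 5, 6, 7}  B4 = {0, 3, 5, 6}  B5 = {1, 4, 5, 7}  B6 = {2, 5, 6, 8}
Tree: B1–B2, B2–B3, B1–B4, B3–B5, B2–B6

Each bag holds 4 vertices, so the decomposition has width 3, which upper-bounds the treewidth. On the other hand G contains the 4-clique {1, 4, 5, 7}. A clique must lie in a single bag of any decomposition, so no decomposition can have width below 3. Therefore the treewidth is 3.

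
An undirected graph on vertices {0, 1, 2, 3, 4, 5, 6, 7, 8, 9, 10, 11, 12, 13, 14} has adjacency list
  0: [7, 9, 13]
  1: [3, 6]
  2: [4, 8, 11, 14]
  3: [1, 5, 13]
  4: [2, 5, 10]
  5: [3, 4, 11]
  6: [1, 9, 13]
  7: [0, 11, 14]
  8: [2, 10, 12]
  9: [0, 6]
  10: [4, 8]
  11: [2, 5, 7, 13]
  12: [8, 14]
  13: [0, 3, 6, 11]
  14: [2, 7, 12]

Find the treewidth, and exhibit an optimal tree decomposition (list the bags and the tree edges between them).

Treewidth 3.
Bags: B1 = {4, 8, 10, 12}  B2 = {2, 4, 8, 12}  B3 = {2, 4, 12, 14}  B4 = {2, 4, 5, 14}  B5 = {2, 5, 11, 14}  B6 = {5, 7, 11, 14}  B7 = {3, 5, 7, 11}  B8 = {3, 7, 11, 13}  B9 = {0, 3, 7, 13}  B10 = {0, 1, 3, 13}  B11 = {0, 1, 6, 13}  B12 = {0, 1, 6, 9}
Tree: B1–B2, B2–B3, B3–B4, B4–B5, B5–B6, B6–B7, B7–B8, B8–B9, B9–B10, B10–B11, B11–B12

Each bag holds 4 vertices, so the decomposition has width 3, which upper-bounds the treewidth. For the lower bound: the 4 vertex sets {8,10,12}, {4}, {2}, {5,7,11,14} are disjoint, each induces a connected subgraph, and every pair is joined by at least one edge of G. Contracting each set to a single vertex therefore yields K_{4} as a minor, and since treewidth is minor-monotone, tw(G) ≥ tw(K_{4}) = 3. Therefore the treewidth is 3.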